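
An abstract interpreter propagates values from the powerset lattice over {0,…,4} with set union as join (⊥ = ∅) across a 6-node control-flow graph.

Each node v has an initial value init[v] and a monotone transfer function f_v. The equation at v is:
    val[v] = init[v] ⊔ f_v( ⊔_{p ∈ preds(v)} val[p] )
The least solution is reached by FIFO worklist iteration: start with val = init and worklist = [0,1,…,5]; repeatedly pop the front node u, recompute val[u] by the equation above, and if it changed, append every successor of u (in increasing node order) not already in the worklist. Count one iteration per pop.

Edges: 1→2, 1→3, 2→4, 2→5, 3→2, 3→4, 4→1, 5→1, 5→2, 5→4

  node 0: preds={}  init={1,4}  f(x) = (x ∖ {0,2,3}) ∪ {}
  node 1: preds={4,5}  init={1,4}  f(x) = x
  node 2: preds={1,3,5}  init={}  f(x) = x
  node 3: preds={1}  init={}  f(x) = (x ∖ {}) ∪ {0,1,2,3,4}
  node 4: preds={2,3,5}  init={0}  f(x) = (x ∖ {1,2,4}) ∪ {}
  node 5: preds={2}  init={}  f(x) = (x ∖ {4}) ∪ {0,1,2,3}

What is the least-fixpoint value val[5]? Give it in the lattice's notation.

Trace (12 dequeues):
  [1] u=0 | in {} | out {1,4} | ==
  [2] u=1 | in {0} | out {0,1,4} | prev {1,4} | push {}
  [3] u=2 | in {0,1,4} | out {0,1,4} | prev {} | push {}
  [4] u=3 | in {0,1,4} | out {0,1,2,3,4} | prev {} | push {2}
  [5] u=4 | in {0,1,2,3,4} | out {0,3} | prev {0} | push {1}
  [6] u=5 | in {0,1,4} | out {0,1,2,3} | prev {} | push {4}
  [7] u=2 | in {0,1,2,3,4} | out {0,1,2,3,4} | prev {0,1,4} | push {5}
  [8] u=1 | in {0,1,2,3} | out {0,1,2,3,4} | prev {0,1,4} | push {2,3}
  [9] u=4 | in {0,1,2,3,4} | out {0,3} | ==
  [10] u=5 | in {0,1,2,3,4} | out {0,1,2,3} | ==
  [11] u=2 | in {0,1,2,3,4} | out {0,1,2,3,4} | ==
  [12] u=3 | in {0,1,2,3,4} | out {0,1,2,3,4} | ==

Converged values:
  [0] {1,4}
  [1] {0,1,2,3,4}
  [2] {0,1,2,3,4}
  [3] {0,1,2,3,4}
  [4] {0,3}
  [5] {0,1,2,3}

{0,1,2,3}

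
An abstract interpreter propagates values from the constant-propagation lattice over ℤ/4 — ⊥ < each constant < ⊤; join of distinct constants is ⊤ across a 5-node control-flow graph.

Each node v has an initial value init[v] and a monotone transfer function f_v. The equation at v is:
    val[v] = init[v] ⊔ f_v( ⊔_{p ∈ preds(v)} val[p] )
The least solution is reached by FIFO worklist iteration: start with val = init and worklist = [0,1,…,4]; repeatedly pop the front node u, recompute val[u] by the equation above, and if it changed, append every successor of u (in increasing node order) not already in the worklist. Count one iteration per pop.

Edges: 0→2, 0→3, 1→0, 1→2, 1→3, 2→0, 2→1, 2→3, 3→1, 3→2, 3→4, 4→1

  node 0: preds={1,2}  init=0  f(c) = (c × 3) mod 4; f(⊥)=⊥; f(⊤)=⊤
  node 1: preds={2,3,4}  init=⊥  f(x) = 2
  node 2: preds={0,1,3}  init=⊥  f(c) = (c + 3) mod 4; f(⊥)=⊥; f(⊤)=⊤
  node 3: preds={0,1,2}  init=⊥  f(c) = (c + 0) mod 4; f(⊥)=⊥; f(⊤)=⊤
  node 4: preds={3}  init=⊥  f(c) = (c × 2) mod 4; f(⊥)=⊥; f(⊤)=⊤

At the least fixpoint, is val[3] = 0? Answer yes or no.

Iteration log — 9 steps:
  step 1. node 0  ⊔preds=⊥  new=0  stable
  step 2. node 1  ⊔preds=⊥  new=2  old=⊥  +wl: 0
  step 3. node 2  ⊔preds=⊤  new=⊤  old=⊥  +wl: 1
  step 4. node 3  ⊔preds=⊤  new=⊤  old=⊥  +wl: 2
  step 5. node 4  ⊔preds=⊤  new=⊤  old=⊥  +wl: 
  step 6. node 0  ⊔preds=⊤  new=⊤  old=0  +wl: 3
  step 7. node 1  ⊔preds=⊤  new=2  stable
  step 8. node 2  ⊔preds=⊤  new=⊤  stable
  step 9. node 3  ⊔preds=⊤  new=⊤  stable

Least fixpoint reached:
  node 0: ⊤
  node 1: 2
  node 2: ⊤
  node 3: ⊤
  node 4: ⊤

no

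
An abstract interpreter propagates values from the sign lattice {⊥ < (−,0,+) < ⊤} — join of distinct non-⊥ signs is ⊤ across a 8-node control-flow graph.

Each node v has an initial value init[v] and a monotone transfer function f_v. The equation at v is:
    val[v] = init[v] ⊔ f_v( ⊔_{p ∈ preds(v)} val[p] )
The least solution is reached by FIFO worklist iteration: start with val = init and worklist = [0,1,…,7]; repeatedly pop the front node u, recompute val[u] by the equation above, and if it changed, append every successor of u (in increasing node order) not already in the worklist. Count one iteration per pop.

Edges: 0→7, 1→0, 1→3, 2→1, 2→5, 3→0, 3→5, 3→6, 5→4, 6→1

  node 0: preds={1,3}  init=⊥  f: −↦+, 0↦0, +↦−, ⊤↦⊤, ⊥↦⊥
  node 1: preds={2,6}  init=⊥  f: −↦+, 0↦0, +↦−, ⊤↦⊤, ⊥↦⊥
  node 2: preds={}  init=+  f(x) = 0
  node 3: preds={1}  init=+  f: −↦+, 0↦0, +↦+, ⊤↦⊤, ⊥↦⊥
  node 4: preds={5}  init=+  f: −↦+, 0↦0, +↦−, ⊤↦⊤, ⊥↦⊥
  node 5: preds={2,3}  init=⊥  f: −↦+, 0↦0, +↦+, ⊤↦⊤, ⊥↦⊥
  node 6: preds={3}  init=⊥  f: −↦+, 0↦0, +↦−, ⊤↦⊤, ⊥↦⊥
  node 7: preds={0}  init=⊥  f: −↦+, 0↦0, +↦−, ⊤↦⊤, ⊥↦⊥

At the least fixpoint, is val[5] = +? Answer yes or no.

no

Iteration log — 18 steps:
  step 1. node 0  ⊔preds=+  new=−  old=⊥  +wl: 
  step 2. node 1  ⊔preds=+  new=−  old=⊥  +wl: 0
  step 3. node 2  ⊔preds=⊥  new=⊤  old=+  +wl: 1
  step 4. node 3  ⊔preds=−  new=+  stable
  step 5. node 4  ⊔preds=⊥  new=+  stable
  step 6. node 5  ⊔preds=⊤  new=⊤  old=⊥  +wl: 4
  step 7. node 6  ⊔preds=+  new=−  old=⊥  +wl: 
  step 8. node 7  ⊔preds=−  new=+  old=⊥  +wl: 
  step 9. node 0  ⊔preds=⊤  new=⊤  old=−  +wl: 7
  step 10. node 1  ⊔preds=⊤  new=⊤  old=−  +wl: 0,3
  step 11. node 4  ⊔preds=⊤  new=⊤  old=+  +wl: 
  step 12. node 7  ⊔preds=⊤  new=⊤  old=+  +wl: 
  step 13. node 0  ⊔preds=⊤  new=⊤  stable
  step 14. node 3  ⊔preds=⊤  new=⊤  old=+  +wl: 0,5,6
  step 15. node 0  ⊔preds=⊤  new=⊤  stable
  step 16. node 5  ⊔preds=⊤  new=⊤  stable
  step 17. node 6  ⊔preds=⊤  new=⊤  old=−  +wl: 1
  step 18. node 1  ⊔preds=⊤  new=⊤  stable

Least fixpoint reached:
  node 0: ⊤
  node 1: ⊤
  node 2: ⊤
  node 3: ⊤
  node 4: ⊤
  node 5: ⊤
  node 6: ⊤
  node 7: ⊤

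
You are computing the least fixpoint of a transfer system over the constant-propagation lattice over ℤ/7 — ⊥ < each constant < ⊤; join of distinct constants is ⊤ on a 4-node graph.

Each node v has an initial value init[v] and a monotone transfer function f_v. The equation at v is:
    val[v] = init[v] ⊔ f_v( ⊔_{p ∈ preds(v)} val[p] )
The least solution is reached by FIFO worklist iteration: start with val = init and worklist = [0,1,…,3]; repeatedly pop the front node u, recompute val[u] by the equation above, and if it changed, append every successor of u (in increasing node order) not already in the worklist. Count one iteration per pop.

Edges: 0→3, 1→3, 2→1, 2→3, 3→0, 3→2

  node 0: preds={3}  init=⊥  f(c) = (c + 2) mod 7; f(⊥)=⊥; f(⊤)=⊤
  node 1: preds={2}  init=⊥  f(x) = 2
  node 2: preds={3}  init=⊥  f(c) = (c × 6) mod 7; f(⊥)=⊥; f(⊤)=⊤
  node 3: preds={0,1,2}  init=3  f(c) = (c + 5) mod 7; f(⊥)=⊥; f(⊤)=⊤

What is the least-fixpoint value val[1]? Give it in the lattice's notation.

Iteration log — 9 steps:
  step 1. node 0  ⊔preds=3  new=5  old=⊥  +wl: 
  step 2. node 1  ⊔preds=⊥  new=2  old=⊥  +wl: 
  step 3. node 2  ⊔preds=3  new=4  old=⊥  +wl: 1
  step 4. node 3  ⊔preds=⊤  new=⊤  old=3  +wl: 0,2
  step 5. node 1  ⊔preds=4  new=2  stable
  step 6. node 0  ⊔preds=⊤  new=⊤  old=5  +wl: 3
  step 7. node 2  ⊔preds=⊤  new=⊤  old=4  +wl: 1
  step 8. node 3  ⊔preds=⊤  new=⊤  stable
  step 9. node 1  ⊔preds=⊤  new=2  stable

Least fixpoint reached:
  node 0: ⊤
  node 1: 2
  node 2: ⊤
  node 3: ⊤

2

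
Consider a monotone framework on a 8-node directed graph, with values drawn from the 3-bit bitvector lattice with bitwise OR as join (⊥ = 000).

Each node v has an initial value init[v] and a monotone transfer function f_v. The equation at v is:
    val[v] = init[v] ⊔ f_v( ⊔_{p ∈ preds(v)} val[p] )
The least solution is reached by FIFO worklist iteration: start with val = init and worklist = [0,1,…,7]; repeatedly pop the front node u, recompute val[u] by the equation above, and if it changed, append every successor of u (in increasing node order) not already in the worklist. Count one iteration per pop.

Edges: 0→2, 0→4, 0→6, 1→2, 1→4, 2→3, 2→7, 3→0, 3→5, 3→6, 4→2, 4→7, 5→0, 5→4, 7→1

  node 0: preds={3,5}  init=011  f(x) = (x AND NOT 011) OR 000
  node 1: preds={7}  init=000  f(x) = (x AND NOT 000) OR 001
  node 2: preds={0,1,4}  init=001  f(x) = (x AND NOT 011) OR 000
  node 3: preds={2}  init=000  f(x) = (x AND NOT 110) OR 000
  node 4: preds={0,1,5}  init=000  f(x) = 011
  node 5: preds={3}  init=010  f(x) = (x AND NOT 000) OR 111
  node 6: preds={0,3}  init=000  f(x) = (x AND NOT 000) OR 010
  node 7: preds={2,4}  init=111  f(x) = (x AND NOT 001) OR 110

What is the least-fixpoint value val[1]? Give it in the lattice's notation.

Trace (12 dequeues):
  [1] u=0 | in 010 | out 011 | ==
  [2] u=1 | in 111 | out 111 | prev 000 | push {}
  [3] u=2 | in 111 | out 101 | prev 001 | push {}
  [4] u=3 | in 101 | out 001 | prev 000 | push {0}
  [5] u=4 | in 111 | out 011 | prev 000 | push {2}
  [6] u=5 | in 001 | out 111 | prev 010 | push {4}
  [7] u=6 | in 011 | out 011 | prev 000 | push {}
  [8] u=7 | in 111 | out 111 | ==
  [9] u=0 | in 111 | out 111 | prev 011 | push {6}
  [10] u=2 | in 111 | out 101 | ==
  [11] u=4 | in 111 | out 011 | ==
  [12] u=6 | in 111 | out 111 | prev 011 | push {}

Converged values:
  [0] 111
  [1] 111
  [2] 101
  [3] 001
  [4] 011
  [5] 111
  [6] 111
  [7] 111

111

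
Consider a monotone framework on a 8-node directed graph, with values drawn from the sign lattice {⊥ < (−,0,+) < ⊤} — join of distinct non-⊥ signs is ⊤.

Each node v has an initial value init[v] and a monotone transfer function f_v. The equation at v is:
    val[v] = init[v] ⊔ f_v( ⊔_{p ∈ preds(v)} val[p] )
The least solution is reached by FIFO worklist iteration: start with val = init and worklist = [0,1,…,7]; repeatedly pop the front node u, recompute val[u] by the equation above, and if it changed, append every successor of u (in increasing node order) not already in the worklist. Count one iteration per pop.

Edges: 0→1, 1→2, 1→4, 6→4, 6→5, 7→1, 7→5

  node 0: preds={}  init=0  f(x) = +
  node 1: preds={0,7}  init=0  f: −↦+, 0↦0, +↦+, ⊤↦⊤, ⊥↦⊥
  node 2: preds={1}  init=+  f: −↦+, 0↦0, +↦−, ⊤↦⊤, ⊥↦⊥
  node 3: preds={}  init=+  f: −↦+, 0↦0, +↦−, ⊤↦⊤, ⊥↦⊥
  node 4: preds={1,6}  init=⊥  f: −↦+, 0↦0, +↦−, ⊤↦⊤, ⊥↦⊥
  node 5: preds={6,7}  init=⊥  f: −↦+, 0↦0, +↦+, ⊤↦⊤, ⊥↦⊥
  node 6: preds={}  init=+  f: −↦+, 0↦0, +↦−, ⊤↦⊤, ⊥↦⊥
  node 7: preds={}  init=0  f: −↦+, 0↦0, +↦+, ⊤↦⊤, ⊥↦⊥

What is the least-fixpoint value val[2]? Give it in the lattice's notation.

Worklist (8 pops):
  #1 pop 0: in=⊥ → ⊤ (was 0); enqueue []
  #2 pop 1: in=⊤ → ⊤ (was 0); enqueue []
  #3 pop 2: in=⊤ → ⊤ (was +); enqueue []
  #4 pop 3: in=⊥ → + (no change)
  #5 pop 4: in=⊤ → ⊤ (was ⊥); enqueue []
  #6 pop 5: in=⊤ → ⊤ (was ⊥); enqueue []
  #7 pop 6: in=⊥ → + (no change)
  #8 pop 7: in=⊥ → 0 (no change)

Fixpoint:
  val[0] = ⊤
  val[1] = ⊤
  val[2] = ⊤
  val[3] = +
  val[4] = ⊤
  val[5] = ⊤
  val[6] = +
  val[7] = 0

⊤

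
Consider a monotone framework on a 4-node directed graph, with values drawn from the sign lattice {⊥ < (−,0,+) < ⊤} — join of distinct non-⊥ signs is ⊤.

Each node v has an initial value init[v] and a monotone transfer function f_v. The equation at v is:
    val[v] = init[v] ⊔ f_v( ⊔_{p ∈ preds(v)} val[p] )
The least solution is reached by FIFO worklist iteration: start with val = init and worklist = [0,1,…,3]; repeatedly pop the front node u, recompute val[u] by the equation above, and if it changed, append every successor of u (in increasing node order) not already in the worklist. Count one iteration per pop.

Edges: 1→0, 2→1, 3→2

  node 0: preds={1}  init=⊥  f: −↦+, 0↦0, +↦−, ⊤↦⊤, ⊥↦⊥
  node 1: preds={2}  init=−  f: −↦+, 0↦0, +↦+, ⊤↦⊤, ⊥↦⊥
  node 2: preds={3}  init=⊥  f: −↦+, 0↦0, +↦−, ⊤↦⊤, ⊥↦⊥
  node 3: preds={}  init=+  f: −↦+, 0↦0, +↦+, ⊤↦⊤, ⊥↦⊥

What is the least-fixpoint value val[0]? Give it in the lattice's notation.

Worklist (6 pops):
  #1 pop 0: in=− → + (was ⊥); enqueue []
  #2 pop 1: in=⊥ → − (no change)
  #3 pop 2: in=+ → − (was ⊥); enqueue [1]
  #4 pop 3: in=⊥ → + (no change)
  #5 pop 1: in=− → ⊤ (was −); enqueue [0]
  #6 pop 0: in=⊤ → ⊤ (was +); enqueue []

Fixpoint:
  val[0] = ⊤
  val[1] = ⊤
  val[2] = −
  val[3] = +

⊤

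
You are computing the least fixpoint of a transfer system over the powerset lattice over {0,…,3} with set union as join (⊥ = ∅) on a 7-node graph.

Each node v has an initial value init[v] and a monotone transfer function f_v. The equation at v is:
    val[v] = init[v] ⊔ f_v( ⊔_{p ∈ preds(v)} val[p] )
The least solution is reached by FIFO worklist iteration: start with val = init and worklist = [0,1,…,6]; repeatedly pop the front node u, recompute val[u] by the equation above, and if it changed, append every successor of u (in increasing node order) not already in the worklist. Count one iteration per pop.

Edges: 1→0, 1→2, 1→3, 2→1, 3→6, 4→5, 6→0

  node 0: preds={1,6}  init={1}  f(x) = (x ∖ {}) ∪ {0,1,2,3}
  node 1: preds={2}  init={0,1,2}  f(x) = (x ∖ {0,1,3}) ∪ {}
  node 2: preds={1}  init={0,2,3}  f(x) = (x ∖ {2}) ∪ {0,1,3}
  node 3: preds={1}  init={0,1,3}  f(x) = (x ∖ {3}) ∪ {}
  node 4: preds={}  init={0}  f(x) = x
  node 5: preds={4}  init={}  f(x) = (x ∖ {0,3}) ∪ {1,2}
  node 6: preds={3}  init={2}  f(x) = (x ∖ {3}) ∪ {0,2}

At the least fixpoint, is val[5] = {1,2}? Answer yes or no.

yes

Trace (9 dequeues):
  [1] u=0 | in {0,1,2} | out {0,1,2,3} | prev {1} | push {}
  [2] u=1 | in {0,2,3} | out {0,1,2} | ==
  [3] u=2 | in {0,1,2} | out {0,1,2,3} | prev {0,2,3} | push {1}
  [4] u=3 | in {0,1,2} | out {0,1,2,3} | prev {0,1,3} | push {}
  [5] u=4 | in {} | out {0} | ==
  [6] u=5 | in {0} | out {1,2} | prev {} | push {}
  [7] u=6 | in {0,1,2,3} | out {0,1,2} | prev {2} | push {0}
  [8] u=1 | in {0,1,2,3} | out {0,1,2} | ==
  [9] u=0 | in {0,1,2} | out {0,1,2,3} | ==

Converged values:
  [0] {0,1,2,3}
  [1] {0,1,2}
  [2] {0,1,2,3}
  [3] {0,1,2,3}
  [4] {0}
  [5] {1,2}
  [6] {0,1,2}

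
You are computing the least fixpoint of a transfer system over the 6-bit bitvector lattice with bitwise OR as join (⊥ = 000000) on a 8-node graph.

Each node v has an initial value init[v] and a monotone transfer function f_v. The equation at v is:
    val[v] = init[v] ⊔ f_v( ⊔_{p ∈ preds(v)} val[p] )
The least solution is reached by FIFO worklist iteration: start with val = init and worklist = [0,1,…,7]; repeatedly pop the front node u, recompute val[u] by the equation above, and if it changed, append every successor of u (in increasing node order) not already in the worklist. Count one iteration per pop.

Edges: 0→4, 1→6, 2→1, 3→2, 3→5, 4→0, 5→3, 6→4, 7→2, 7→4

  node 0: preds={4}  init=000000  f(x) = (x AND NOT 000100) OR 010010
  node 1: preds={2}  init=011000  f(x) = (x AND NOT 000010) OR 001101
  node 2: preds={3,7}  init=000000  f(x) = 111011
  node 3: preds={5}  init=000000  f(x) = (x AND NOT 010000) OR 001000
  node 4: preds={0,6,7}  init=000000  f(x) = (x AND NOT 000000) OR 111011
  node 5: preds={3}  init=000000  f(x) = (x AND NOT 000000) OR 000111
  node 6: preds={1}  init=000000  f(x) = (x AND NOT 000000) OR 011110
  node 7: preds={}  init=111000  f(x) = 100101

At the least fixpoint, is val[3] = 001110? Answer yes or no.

no

Iteration log — 18 steps:
  step 1. node 0  ⊔preds=000000  new=010010  old=000000  +wl: 
  step 2. node 1  ⊔preds=000000  new=011101  old=011000  +wl: 
  step 3. node 2  ⊔preds=111000  new=111011  old=000000  +wl: 1
  step 4. node 3  ⊔preds=000000  new=001000  old=000000  +wl: 2
  step 5. node 4  ⊔preds=111010  new=111011  old=000000  +wl: 0
  step 6. node 5  ⊔preds=001000  new=001111  old=000000  +wl: 3
  step 7. node 6  ⊔preds=011101  new=011111  old=000000  +wl: 4
  step 8. node 7  ⊔preds=000000  new=111101  old=111000  +wl: 
  step 9. node 1  ⊔preds=111011  new=111101  old=011101  +wl: 6
  step 10. node 2  ⊔preds=111101  new=111011  stable
  step 11. node 0  ⊔preds=111011  new=111011  old=010010  +wl: 
  step 12. node 3  ⊔preds=001111  new=001111  old=001000  +wl: 2,5
  step 13. node 4  ⊔preds=111111  new=111111  old=111011  +wl: 0
  step 14. node 6  ⊔preds=111101  new=111111  old=011111  +wl: 4
  step 15. node 2  ⊔preds=111111  new=111011  stable
  step 16. node 5  ⊔preds=001111  new=001111  stable
  step 17. node 0  ⊔preds=111111  new=111011  stable
  step 18. node 4  ⊔preds=111111  new=111111  stable

Least fixpoint reached:
  node 0: 111011
  node 1: 111101
  node 2: 111011
  node 3: 001111
  node 4: 111111
  node 5: 001111
  node 6: 111111
  node 7: 111101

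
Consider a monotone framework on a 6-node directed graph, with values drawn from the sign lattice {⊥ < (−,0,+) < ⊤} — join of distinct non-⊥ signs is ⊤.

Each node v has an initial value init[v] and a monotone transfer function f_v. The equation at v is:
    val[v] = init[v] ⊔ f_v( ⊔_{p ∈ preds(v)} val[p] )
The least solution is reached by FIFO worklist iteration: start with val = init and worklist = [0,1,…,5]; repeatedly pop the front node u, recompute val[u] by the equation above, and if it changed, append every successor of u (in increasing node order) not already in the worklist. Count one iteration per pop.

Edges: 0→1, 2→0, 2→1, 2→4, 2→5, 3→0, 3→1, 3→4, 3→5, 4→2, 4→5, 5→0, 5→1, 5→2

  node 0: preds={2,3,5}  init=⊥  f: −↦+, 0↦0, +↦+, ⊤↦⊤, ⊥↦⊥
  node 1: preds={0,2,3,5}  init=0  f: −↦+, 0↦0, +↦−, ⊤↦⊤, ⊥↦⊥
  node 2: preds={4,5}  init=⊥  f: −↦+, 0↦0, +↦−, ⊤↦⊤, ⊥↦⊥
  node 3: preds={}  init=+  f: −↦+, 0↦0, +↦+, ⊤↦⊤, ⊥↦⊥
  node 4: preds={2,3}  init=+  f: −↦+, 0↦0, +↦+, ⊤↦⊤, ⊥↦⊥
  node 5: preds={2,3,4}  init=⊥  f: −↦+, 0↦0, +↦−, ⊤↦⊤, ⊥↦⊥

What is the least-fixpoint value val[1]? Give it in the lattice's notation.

⊤

Iteration log — 13 steps:
  step 1. node 0  ⊔preds=+  new=+  old=⊥  +wl: 
  step 2. node 1  ⊔preds=+  new=⊤  old=0  +wl: 
  step 3. node 2  ⊔preds=+  new=−  old=⊥  +wl: 0,1
  step 4. node 3  ⊔preds=⊥  new=+  stable
  step 5. node 4  ⊔preds=⊤  new=⊤  old=+  +wl: 2
  step 6. node 5  ⊔preds=⊤  new=⊤  old=⊥  +wl: 
  step 7. node 0  ⊔preds=⊤  new=⊤  old=+  +wl: 
  step 8. node 1  ⊔preds=⊤  new=⊤  stable
  step 9. node 2  ⊔preds=⊤  new=⊤  old=−  +wl: 0,1,4,5
  step 10. node 0  ⊔preds=⊤  new=⊤  stable
  step 11. node 1  ⊔preds=⊤  new=⊤  stable
  step 12. node 4  ⊔preds=⊤  new=⊤  stable
  step 13. node 5  ⊔preds=⊤  new=⊤  stable

Least fixpoint reached:
  node 0: ⊤
  node 1: ⊤
  node 2: ⊤
  node 3: +
  node 4: ⊤
  node 5: ⊤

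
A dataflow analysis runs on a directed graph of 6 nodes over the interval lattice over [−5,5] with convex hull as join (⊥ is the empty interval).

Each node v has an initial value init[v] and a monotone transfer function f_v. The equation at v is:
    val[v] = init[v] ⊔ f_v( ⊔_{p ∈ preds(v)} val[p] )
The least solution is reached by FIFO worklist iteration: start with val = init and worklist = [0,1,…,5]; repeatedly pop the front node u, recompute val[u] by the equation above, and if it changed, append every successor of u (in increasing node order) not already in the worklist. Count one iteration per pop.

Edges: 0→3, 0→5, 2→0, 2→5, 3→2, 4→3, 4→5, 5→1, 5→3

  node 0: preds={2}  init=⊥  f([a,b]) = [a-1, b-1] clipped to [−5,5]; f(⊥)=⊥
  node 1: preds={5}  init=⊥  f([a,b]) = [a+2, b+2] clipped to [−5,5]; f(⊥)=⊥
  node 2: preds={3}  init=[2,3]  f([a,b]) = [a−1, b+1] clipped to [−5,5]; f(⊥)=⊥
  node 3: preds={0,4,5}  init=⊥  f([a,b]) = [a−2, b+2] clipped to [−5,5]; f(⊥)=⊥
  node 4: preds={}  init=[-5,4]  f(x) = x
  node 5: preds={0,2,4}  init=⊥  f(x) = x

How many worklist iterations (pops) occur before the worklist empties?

13

Trace (13 dequeues):
  [1] u=0 | in [2,3] | out [1,2] | prev ⊥ | push {}
  [2] u=1 | in ⊥ | out ⊥ | ==
  [3] u=2 | in ⊥ | out [2,3] | ==
  [4] u=3 | in [-5,4] | out [-5,5] | prev ⊥ | push {2}
  [5] u=4 | in ⊥ | out [-5,4] | ==
  [6] u=5 | in [-5,4] | out [-5,4] | prev ⊥ | push {1,3}
  [7] u=2 | in [-5,5] | out [-5,5] | prev [2,3] | push {0,5}
  [8] u=1 | in [-5,4] | out [-3,5] | prev ⊥ | push {}
  [9] u=3 | in [-5,4] | out [-5,5] | ==
  [10] u=0 | in [-5,5] | out [-5,4] | prev [1,2] | push {3}
  [11] u=5 | in [-5,5] | out [-5,5] | prev [-5,4] | push {1}
  [12] u=3 | in [-5,5] | out [-5,5] | ==
  [13] u=1 | in [-5,5] | out [-3,5] | ==

Converged values:
  [0] [-5,4]
  [1] [-3,5]
  [2] [-5,5]
  [3] [-5,5]
  [4] [-5,4]
  [5] [-5,5]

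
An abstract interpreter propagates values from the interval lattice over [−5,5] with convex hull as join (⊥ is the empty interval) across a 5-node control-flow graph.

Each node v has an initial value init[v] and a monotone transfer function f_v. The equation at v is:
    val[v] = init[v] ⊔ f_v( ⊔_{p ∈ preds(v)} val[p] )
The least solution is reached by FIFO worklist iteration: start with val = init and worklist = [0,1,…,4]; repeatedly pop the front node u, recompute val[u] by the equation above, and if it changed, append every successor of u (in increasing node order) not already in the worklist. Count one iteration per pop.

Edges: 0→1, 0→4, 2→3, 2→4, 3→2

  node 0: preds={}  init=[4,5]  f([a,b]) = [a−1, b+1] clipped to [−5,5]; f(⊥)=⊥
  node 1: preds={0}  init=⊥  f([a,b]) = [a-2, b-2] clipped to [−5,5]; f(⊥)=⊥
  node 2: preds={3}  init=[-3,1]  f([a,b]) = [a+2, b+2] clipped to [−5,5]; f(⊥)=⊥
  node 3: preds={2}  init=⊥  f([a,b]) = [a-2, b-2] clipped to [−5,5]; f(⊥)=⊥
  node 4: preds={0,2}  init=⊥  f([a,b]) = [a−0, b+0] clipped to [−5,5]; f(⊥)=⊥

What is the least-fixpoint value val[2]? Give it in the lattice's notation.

[-3,1]

Iteration log — 6 steps:
  step 1. node 0  ⊔preds=⊥  new=[4,5]  stable
  step 2. node 1  ⊔preds=[4,5]  new=[2,3]  old=⊥  +wl: 
  step 3. node 2  ⊔preds=⊥  new=[-3,1]  stable
  step 4. node 3  ⊔preds=[-3,1]  new=[-5,-1]  old=⊥  +wl: 2
  step 5. node 4  ⊔preds=[-3,5]  new=[-3,5]  old=⊥  +wl: 
  step 6. node 2  ⊔preds=[-5,-1]  new=[-3,1]  stable

Least fixpoint reached:
  node 0: [4,5]
  node 1: [2,3]
  node 2: [-3,1]
  node 3: [-5,-1]
  node 4: [-3,5]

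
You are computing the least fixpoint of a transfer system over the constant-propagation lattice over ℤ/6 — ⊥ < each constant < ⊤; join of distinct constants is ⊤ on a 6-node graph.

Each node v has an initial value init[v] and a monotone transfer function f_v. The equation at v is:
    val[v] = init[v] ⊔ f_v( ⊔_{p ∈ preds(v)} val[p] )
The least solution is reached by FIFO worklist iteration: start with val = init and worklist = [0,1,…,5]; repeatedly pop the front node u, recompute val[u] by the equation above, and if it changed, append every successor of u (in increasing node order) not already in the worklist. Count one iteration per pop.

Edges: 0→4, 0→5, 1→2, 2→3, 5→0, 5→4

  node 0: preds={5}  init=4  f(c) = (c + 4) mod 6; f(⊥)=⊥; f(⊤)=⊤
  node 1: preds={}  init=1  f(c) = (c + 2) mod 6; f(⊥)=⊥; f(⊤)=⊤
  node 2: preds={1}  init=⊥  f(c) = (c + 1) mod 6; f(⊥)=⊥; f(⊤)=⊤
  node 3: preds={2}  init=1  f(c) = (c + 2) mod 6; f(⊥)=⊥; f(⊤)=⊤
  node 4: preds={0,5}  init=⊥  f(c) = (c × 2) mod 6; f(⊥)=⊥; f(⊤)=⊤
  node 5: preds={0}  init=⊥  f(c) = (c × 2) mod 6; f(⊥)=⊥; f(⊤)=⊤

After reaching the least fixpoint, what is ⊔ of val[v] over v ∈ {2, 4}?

Iteration log — 11 steps:
  step 1. node 0  ⊔preds=⊥  new=4  stable
  step 2. node 1  ⊔preds=⊥  new=1  stable
  step 3. node 2  ⊔preds=1  new=2  old=⊥  +wl: 
  step 4. node 3  ⊔preds=2  new=⊤  old=1  +wl: 
  step 5. node 4  ⊔preds=4  new=2  old=⊥  +wl: 
  step 6. node 5  ⊔preds=4  new=2  old=⊥  +wl: 0,4
  step 7. node 0  ⊔preds=2  new=⊤  old=4  +wl: 5
  step 8. node 4  ⊔preds=⊤  new=⊤  old=2  +wl: 
  step 9. node 5  ⊔preds=⊤  new=⊤  old=2  +wl: 0,4
  step 10. node 0  ⊔preds=⊤  new=⊤  stable
  step 11. node 4  ⊔preds=⊤  new=⊤  stable

Least fixpoint reached:
  node 0: ⊤
  node 1: 1
  node 2: 2
  node 3: ⊤
  node 4: ⊤
  node 5: ⊤

⊤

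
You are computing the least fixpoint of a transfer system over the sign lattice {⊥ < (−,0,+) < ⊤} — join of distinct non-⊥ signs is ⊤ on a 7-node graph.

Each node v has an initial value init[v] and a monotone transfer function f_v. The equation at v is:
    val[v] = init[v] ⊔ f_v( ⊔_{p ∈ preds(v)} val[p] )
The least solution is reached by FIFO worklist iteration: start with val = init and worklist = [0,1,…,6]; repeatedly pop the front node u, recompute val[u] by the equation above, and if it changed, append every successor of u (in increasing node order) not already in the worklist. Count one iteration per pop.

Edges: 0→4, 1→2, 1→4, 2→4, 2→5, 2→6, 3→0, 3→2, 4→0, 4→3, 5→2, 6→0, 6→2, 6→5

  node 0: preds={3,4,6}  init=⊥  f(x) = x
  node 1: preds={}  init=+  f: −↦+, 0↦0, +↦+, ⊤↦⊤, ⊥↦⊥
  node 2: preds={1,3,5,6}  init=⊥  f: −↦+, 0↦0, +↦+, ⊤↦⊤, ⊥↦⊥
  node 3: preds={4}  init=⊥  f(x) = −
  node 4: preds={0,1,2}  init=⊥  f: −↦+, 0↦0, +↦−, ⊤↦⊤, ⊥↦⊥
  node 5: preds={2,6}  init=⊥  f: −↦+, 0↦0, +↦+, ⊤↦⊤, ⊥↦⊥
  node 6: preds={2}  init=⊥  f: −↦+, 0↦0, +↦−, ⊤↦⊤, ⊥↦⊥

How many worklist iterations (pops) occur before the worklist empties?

18

Worklist (18 pops):
  #1 pop 0: in=⊥ → ⊥ (no change)
  #2 pop 1: in=⊥ → + (no change)
  #3 pop 2: in=+ → + (was ⊥); enqueue []
  #4 pop 3: in=⊥ → − (was ⊥); enqueue [0,2]
  #5 pop 4: in=+ → − (was ⊥); enqueue [3]
  #6 pop 5: in=+ → + (was ⊥); enqueue []
  #7 pop 6: in=+ → − (was ⊥); enqueue [5]
  #8 pop 0: in=− → − (was ⊥); enqueue [4]
  #9 pop 2: in=⊤ → ⊤ (was +); enqueue [6]
  #10 pop 3: in=− → − (no change)
  #11 pop 5: in=⊤ → ⊤ (was +); enqueue [2]
  #12 pop 4: in=⊤ → ⊤ (was −); enqueue [0,3]
  #13 pop 6: in=⊤ → ⊤ (was −); enqueue [5]
  #14 pop 2: in=⊤ → ⊤ (no change)
  #15 pop 0: in=⊤ → ⊤ (was −); enqueue [4]
  #16 pop 3: in=⊤ → − (no change)
  #17 pop 5: in=⊤ → ⊤ (no change)
  #18 pop 4: in=⊤ → ⊤ (no change)

Fixpoint:
  val[0] = ⊤
  val[1] = +
  val[2] = ⊤
  val[3] = −
  val[4] = ⊤
  val[5] = ⊤
  val[6] = ⊤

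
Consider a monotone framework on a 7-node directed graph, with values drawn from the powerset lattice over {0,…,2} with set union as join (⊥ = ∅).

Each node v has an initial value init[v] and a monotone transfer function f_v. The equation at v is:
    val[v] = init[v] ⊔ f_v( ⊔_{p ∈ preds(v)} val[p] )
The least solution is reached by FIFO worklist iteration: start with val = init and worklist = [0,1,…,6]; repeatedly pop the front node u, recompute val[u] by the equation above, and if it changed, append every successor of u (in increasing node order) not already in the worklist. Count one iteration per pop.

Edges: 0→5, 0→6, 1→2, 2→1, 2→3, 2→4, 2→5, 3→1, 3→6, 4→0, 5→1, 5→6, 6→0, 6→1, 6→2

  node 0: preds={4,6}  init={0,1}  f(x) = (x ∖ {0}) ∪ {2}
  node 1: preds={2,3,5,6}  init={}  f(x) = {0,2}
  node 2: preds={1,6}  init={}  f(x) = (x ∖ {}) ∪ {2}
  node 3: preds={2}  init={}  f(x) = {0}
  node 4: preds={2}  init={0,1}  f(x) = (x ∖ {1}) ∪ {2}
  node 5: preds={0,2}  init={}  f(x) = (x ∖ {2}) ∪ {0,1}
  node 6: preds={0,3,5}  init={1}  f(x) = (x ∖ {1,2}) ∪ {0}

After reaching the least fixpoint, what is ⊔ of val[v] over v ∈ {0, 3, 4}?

Iteration log — 10 steps:
  step 1. node 0  ⊔preds={0,1}  new={0,1,2}  old={0,1}  +wl: 
  step 2. node 1  ⊔preds={1}  new={0,2}  old={}  +wl: 
  step 3. node 2  ⊔preds={0,1,2}  new={0,1,2}  old={}  +wl: 1
  step 4. node 3  ⊔preds={0,1,2}  new={0}  old={}  +wl: 
  step 5. node 4  ⊔preds={0,1,2}  new={0,1,2}  old={0,1}  +wl: 0
  step 6. node 5  ⊔preds={0,1,2}  new={0,1}  old={}  +wl: 
  step 7. node 6  ⊔preds={0,1,2}  new={0,1}  old={1}  +wl: 2
  step 8. node 1  ⊔preds={0,1,2}  new={0,2}  stable
  step 9. node 0  ⊔preds={0,1,2}  new={0,1,2}  stable
  step 10. node 2  ⊔preds={0,1,2}  new={0,1,2}  stable

Least fixpoint reached:
  node 0: {0,1,2}
  node 1: {0,2}
  node 2: {0,1,2}
  node 3: {0}
  node 4: {0,1,2}
  node 5: {0,1}
  node 6: {0,1}

{0,1,2}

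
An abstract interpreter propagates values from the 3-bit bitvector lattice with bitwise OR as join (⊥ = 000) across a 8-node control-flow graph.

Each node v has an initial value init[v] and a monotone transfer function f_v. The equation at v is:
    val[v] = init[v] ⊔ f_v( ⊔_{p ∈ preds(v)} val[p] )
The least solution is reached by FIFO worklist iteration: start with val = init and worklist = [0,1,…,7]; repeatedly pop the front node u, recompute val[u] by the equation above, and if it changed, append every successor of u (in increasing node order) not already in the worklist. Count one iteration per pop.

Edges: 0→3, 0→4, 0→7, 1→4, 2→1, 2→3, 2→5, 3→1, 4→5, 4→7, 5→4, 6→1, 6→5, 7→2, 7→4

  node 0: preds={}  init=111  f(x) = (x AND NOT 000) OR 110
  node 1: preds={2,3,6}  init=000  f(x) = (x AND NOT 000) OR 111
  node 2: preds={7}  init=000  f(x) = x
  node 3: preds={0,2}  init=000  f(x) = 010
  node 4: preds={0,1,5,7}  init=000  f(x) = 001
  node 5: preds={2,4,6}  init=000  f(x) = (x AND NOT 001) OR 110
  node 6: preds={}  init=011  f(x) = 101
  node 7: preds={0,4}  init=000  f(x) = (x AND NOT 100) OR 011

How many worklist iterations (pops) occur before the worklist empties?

Trace (15 dequeues):
  [1] u=0 | in 000 | out 111 | ==
  [2] u=1 | in 011 | out 111 | prev 000 | push {}
  [3] u=2 | in 000 | out 000 | ==
  [4] u=3 | in 111 | out 010 | prev 000 | push {1}
  [5] u=4 | in 111 | out 001 | prev 000 | push {}
  [6] u=5 | in 011 | out 110 | prev 000 | push {4}
  [7] u=6 | in 000 | out 111 | prev 011 | push {5}
  [8] u=7 | in 111 | out 011 | prev 000 | push {2}
  [9] u=1 | in 111 | out 111 | ==
  [10] u=4 | in 111 | out 001 | ==
  [11] u=5 | in 111 | out 110 | ==
  [12] u=2 | in 011 | out 011 | prev 000 | push {1,3,5}
  [13] u=1 | in 111 | out 111 | ==
  [14] u=3 | in 111 | out 010 | ==
  [15] u=5 | in 111 | out 110 | ==

Converged values:
  [0] 111
  [1] 111
  [2] 011
  [3] 010
  [4] 001
  [5] 110
  [6] 111
  [7] 011

15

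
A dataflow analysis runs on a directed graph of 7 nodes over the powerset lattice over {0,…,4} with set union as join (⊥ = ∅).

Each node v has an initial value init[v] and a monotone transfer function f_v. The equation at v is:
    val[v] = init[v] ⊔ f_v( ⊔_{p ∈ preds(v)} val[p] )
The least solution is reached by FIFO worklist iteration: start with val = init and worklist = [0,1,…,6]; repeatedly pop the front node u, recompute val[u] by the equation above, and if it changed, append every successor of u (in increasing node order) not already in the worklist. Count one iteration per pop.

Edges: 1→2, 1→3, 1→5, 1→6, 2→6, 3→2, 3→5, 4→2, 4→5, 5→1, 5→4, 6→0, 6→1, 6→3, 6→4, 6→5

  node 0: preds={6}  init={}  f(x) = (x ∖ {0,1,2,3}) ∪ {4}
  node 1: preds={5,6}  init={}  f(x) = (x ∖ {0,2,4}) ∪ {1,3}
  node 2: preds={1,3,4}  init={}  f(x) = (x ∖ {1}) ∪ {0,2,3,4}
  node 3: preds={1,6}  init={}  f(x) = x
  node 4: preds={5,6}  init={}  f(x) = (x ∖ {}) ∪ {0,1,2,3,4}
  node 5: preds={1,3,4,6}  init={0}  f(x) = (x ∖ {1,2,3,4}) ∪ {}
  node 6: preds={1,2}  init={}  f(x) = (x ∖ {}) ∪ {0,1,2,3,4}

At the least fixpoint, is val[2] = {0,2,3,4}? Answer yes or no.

Iteration log — 14 steps:
  step 1. node 0  ⊔preds={}  new={4}  old={}  +wl: 
  step 2. node 1  ⊔preds={0}  new={1,3}  old={}  +wl: 
  step 3. node 2  ⊔preds={1,3}  new={0,2,3,4}  old={}  +wl: 
  step 4. node 3  ⊔preds={1,3}  new={1,3}  old={}  +wl: 2
  step 5. node 4  ⊔preds={0}  new={0,1,2,3,4}  old={}  +wl: 
  step 6. node 5  ⊔preds={0,1,2,3,4}  new={0}  stable
  step 7. node 6  ⊔preds={0,1,2,3,4}  new={0,1,2,3,4}  old={}  +wl: 0,1,3,4,5
  step 8. node 2  ⊔preds={0,1,2,3,4}  new={0,2,3,4}  stable
  step 9. node 0  ⊔preds={0,1,2,3,4}  new={4}  stable
  step 10. node 1  ⊔preds={0,1,2,3,4}  new={1,3}  stable
  step 11. node 3  ⊔preds={0,1,2,3,4}  new={0,1,2,3,4}  old={1,3}  +wl: 2
  step 12. node 4  ⊔preds={0,1,2,3,4}  new={0,1,2,3,4}  stable
  step 13. node 5  ⊔preds={0,1,2,3,4}  new={0}  stable
  step 14. node 2  ⊔preds={0,1,2,3,4}  new={0,2,3,4}  stable

Least fixpoint reached:
  node 0: {4}
  node 1: {1,3}
  node 2: {0,2,3,4}
  node 3: {0,1,2,3,4}
  node 4: {0,1,2,3,4}
  node 5: {0}
  node 6: {0,1,2,3,4}

yes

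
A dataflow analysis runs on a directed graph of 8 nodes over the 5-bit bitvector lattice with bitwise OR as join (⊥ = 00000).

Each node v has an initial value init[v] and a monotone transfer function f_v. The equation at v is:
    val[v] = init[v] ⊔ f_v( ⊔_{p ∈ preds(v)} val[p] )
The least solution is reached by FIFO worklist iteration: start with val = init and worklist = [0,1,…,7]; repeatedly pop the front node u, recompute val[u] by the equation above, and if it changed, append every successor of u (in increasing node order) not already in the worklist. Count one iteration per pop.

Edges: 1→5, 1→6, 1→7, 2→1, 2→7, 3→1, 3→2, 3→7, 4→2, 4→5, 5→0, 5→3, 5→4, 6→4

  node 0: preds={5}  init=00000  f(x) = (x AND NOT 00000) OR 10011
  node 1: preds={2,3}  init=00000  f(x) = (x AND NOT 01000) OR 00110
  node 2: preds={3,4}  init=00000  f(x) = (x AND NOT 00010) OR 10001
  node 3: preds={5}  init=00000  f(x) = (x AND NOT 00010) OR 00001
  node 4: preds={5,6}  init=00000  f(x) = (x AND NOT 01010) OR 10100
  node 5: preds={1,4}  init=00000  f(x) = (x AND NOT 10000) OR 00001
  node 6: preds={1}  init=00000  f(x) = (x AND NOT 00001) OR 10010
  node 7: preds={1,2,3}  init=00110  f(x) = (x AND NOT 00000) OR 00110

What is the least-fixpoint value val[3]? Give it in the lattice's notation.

00101

Iteration log — 18 steps:
  step 1. node 0  ⊔preds=00000  new=10011  old=00000  +wl: 
  step 2. node 1  ⊔preds=00000  new=00110  old=00000  +wl: 
  step 3. node 2  ⊔preds=00000  new=10001  old=00000  +wl: 1
  step 4. node 3  ⊔preds=00000  new=00001  old=00000  +wl: 2
  step 5. node 4  ⊔preds=00000  new=10100  old=00000  +wl: 
  step 6. node 5  ⊔preds=10110  new=00111  old=00000  +wl: 0,3,4
  step 7. node 6  ⊔preds=00110  new=10110  old=00000  +wl: 
  step 8. node 7  ⊔preds=10111  new=10111  old=00110  +wl: 
  step 9. node 1  ⊔preds=10001  new=10111  old=00110  +wl: 5,6,7
  step 10. node 2  ⊔preds=10101  new=10101  old=10001  +wl: 1
  step 11. node 0  ⊔preds=00111  new=10111  old=10011  +wl: 
  step 12. node 3  ⊔preds=00111  new=00101  old=00001  +wl: 2
  step 13. node 4  ⊔preds=10111  new=10101  old=10100  +wl: 
  step 14. node 5  ⊔preds=10111  new=00111  stable
  step 15. node 6  ⊔preds=10111  new=10110  stable
  step 16. node 7  ⊔preds=10111  new=10111  stable
  step 17. node 1  ⊔preds=10101  new=10111  stable
  step 18. node 2  ⊔preds=10101  new=10101  stable

Least fixpoint reached:
  node 0: 10111
  node 1: 10111
  node 2: 10101
  node 3: 00101
  node 4: 10101
  node 5: 00111
  node 6: 10110
  node 7: 10111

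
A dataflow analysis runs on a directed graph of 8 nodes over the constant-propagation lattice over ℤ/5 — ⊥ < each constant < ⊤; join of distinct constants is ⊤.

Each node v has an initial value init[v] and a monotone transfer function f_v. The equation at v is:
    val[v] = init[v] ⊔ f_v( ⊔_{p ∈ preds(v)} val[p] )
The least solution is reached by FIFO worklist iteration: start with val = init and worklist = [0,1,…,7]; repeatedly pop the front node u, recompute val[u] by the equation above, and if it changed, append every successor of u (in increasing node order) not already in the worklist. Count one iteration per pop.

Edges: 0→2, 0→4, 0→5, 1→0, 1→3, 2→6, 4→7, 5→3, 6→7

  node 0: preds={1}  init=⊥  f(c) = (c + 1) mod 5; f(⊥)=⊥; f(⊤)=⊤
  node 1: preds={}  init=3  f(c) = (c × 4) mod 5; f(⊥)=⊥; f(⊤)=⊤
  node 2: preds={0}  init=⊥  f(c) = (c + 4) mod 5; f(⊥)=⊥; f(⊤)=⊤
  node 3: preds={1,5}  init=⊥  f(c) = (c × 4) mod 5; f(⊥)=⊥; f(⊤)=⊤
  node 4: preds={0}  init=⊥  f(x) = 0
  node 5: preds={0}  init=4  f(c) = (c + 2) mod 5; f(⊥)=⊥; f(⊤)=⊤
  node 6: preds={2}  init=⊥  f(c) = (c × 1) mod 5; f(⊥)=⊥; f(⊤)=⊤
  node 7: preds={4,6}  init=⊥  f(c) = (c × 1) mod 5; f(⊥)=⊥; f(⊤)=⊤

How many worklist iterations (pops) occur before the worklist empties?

Worklist (9 pops):
  #1 pop 0: in=3 → 4 (was ⊥); enqueue []
  #2 pop 1: in=⊥ → 3 (no change)
  #3 pop 2: in=4 → 3 (was ⊥); enqueue []
  #4 pop 3: in=⊤ → ⊤ (was ⊥); enqueue []
  #5 pop 4: in=4 → 0 (was ⊥); enqueue []
  #6 pop 5: in=4 → ⊤ (was 4); enqueue [3]
  #7 pop 6: in=3 → 3 (was ⊥); enqueue []
  #8 pop 7: in=⊤ → ⊤ (was ⊥); enqueue []
  #9 pop 3: in=⊤ → ⊤ (no change)

Fixpoint:
  val[0] = 4
  val[1] = 3
  val[2] = 3
  val[3] = ⊤
  val[4] = 0
  val[5] = ⊤
  val[6] = 3
  val[7] = ⊤

9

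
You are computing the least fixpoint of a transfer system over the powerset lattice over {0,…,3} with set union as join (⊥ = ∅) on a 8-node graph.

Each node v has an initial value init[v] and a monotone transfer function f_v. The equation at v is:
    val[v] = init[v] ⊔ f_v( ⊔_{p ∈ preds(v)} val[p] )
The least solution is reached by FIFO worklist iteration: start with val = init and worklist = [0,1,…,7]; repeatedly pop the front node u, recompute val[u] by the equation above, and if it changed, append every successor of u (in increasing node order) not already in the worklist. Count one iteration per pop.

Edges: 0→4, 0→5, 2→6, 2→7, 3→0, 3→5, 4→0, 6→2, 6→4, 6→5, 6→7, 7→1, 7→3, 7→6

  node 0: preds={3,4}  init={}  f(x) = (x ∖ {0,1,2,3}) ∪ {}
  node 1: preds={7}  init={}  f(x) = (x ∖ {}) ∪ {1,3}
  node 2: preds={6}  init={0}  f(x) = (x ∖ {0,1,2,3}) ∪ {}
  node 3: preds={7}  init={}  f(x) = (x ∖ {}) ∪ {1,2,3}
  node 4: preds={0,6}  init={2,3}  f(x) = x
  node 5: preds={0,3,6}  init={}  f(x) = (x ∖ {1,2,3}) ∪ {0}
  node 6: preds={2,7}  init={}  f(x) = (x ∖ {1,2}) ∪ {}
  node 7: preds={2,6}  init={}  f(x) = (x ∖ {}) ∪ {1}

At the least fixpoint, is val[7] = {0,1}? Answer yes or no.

Worklist (17 pops):
  #1 pop 0: in={2,3} → {} (no change)
  #2 pop 1: in={} → {1,3} (was {}); enqueue []
  #3 pop 2: in={} → {0} (no change)
  #4 pop 3: in={} → {1,2,3} (was {}); enqueue [0]
  #5 pop 4: in={} → {2,3} (no change)
  #6 pop 5: in={1,2,3} → {0} (was {}); enqueue []
  #7 pop 6: in={0} → {0} (was {}); enqueue [2,4,5]
  #8 pop 7: in={0} → {0,1} (was {}); enqueue [1,3,6]
  #9 pop 0: in={1,2,3} → {} (no change)
  #10 pop 2: in={0} → {0} (no change)
  #11 pop 4: in={0} → {0,2,3} (was {2,3}); enqueue [0]
  #12 pop 5: in={0,1,2,3} → {0} (no change)
  #13 pop 1: in={0,1} → {0,1,3} (was {1,3}); enqueue []
  #14 pop 3: in={0,1} → {0,1,2,3} (was {1,2,3}); enqueue [5]
  #15 pop 6: in={0,1} → {0} (no change)
  #16 pop 0: in={0,1,2,3} → {} (no change)
  #17 pop 5: in={0,1,2,3} → {0} (no change)

Fixpoint:
  val[0] = {}
  val[1] = {0,1,3}
  val[2] = {0}
  val[3] = {0,1,2,3}
  val[4] = {0,2,3}
  val[5] = {0}
  val[6] = {0}
  val[7] = {0,1}

yes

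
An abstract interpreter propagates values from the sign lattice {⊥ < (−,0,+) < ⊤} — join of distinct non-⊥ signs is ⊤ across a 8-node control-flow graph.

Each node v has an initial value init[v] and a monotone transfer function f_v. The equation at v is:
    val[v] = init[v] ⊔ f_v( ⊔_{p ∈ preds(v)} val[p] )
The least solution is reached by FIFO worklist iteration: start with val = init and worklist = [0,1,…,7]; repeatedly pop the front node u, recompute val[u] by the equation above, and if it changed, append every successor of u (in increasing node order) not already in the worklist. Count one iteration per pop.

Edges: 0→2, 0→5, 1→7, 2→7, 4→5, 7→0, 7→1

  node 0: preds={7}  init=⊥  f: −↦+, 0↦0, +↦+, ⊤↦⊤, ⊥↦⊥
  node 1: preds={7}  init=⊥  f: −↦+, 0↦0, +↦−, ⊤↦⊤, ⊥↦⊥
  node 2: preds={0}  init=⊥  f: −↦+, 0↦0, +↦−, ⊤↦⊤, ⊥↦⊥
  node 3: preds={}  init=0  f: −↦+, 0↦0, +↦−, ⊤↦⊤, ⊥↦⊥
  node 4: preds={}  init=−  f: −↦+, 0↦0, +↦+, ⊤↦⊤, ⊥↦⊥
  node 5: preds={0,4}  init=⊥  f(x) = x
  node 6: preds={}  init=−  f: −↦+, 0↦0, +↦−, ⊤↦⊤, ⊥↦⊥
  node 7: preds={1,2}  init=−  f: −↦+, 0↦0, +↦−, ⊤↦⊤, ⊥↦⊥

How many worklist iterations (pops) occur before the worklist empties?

13

Iteration log — 13 steps:
  step 1. node 0  ⊔preds=−  new=+  old=⊥  +wl: 
  step 2. node 1  ⊔preds=−  new=+  old=⊥  +wl: 
  step 3. node 2  ⊔preds=+  new=−  old=⊥  +wl: 
  step 4. node 3  ⊔preds=⊥  new=0  stable
  step 5. node 4  ⊔preds=⊥  new=−  stable
  step 6. node 5  ⊔preds=⊤  new=⊤  old=⊥  +wl: 
  step 7. node 6  ⊔preds=⊥  new=−  stable
  step 8. node 7  ⊔preds=⊤  new=⊤  old=−  +wl: 0,1
  step 9. node 0  ⊔preds=⊤  new=⊤  old=+  +wl: 2,5
  step 10. node 1  ⊔preds=⊤  new=⊤  old=+  +wl: 7
  step 11. node 2  ⊔preds=⊤  new=⊤  old=−  +wl: 
  step 12. node 5  ⊔preds=⊤  new=⊤  stable
  step 13. node 7  ⊔preds=⊤  new=⊤  stable

Least fixpoint reached:
  node 0: ⊤
  node 1: ⊤
  node 2: ⊤
  node 3: 0
  node 4: −
  node 5: ⊤
  node 6: −
  node 7: ⊤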